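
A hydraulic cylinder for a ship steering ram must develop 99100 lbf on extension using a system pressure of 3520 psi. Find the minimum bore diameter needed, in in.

D ≈ 5.99 in

Extension force acts on the full piston face: F = P × (π/4)D².
D = √(4F / (πP)) = √(4 × 99100 lbf / (π × 3520 psi))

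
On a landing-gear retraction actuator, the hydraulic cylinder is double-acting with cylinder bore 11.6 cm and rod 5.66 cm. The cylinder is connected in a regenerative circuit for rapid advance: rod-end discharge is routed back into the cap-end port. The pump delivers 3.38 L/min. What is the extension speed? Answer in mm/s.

v ≈ 22.4 mm/s

In regeneration the rod-end outflow joins the pump flow into the cap end, so the net volume the pump must supply per unit advance equals the rod cross-section area.
Rod cross-section A_rod = π/4 × (5.66 cm)² = 25.16 cm^2
v = Q_pump / A_rod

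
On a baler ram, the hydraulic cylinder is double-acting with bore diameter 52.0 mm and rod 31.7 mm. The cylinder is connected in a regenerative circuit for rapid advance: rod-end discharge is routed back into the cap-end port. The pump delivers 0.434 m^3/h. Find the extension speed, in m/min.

v ≈ 9.16 m/min

In regeneration the rod-end outflow joins the pump flow into the cap end, so the net volume the pump must supply per unit advance equals the rod cross-section area.
Rod cross-section A_rod = π/4 × (31.7 mm)² = 789.2 mm^2
v = Q_pump / A_rod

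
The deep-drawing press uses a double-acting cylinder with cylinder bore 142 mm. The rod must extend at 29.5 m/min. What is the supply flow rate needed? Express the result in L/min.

Cap-side area A_cap = π/4 × (142 mm)² = 15840 mm^2
Q = A × v

Q ≈ 467 L/min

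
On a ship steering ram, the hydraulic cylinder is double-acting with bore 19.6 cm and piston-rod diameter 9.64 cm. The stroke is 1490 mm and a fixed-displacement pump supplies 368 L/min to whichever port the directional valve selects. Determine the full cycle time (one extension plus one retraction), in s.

t ≈ 12.9 s

Cap-side area A_cap = π/4 × (19.6 cm)² = 301.7 cm^2
Rod-side annular area A_ann = π/4 × (19.6² − 9.64²) = 228.7 cm^2
t_ext = A_cap·L/Q = 7.330 s
t_ret = A_ann·L/Q = 5.557 s
t_cycle = t_ext + t_ret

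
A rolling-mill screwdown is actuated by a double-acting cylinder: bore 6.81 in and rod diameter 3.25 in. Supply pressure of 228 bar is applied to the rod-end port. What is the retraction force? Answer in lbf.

F ≈ 93000 lbf

Rod-side annular area A_ann = π/4 × (6.81² − 3.25²) = 28.13 in^2
On retraction the pressure acts on the annular area (bore minus rod).
F = P × A_ann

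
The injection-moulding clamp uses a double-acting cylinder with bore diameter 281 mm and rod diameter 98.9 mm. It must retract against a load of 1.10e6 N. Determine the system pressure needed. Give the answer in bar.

Rod-side annular area A_ann = π/4 × (281² − 98.9²) = 54330 mm^2
Retraction: pressure acts on the annular area.
P = F / A = 1.10e6 N / A

P ≈ 202 bar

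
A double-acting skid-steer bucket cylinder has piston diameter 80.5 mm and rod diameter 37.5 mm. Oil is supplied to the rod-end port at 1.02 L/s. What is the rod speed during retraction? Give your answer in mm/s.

Rod-side annular area A_ann = π/4 × (80.5² − 37.5²) = 3985 mm^2
Flow into the rod-end port fills the annular volume.
v = Q / A

v ≈ 256 mm/s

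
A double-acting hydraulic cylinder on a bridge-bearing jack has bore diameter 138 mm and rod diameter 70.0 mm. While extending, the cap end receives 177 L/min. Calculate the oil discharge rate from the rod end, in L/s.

Cap-side area A_cap = π/4 × (138 mm)² = 14960 mm^2
Rod-side annular area A_ann = π/4 × (138² − 70.0²) = 11110 mm^2
Piston speed v = Q_in/A_cap; rod-end outflow Q_out = v × A_ann = Q_in × A_ann/A_cap.

Q_out ≈ 2.19 L/s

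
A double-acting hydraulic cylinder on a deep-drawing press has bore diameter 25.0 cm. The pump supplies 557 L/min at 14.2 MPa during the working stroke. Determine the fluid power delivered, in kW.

W ≈ 132 kW

Hydraulic power = P × Q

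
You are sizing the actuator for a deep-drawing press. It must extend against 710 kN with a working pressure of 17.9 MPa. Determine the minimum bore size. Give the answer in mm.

Extension force acts on the full piston face: F = P × (π/4)D².
D = √(4F / (πP)) = √(4 × 710 kN / (π × 17.9 MPa))

D ≈ 225 mm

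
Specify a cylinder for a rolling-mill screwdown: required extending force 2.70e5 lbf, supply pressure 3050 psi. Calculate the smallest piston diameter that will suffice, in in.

Extension force acts on the full piston face: F = P × (π/4)D².
D = √(4F / (πP)) = √(4 × 2.70e5 lbf / (π × 3050 psi))

D ≈ 10.6 in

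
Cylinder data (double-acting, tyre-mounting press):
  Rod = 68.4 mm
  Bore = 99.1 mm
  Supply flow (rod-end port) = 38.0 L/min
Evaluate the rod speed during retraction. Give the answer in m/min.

Rod-side annular area A_ann = π/4 × (99.1² − 68.4²) = 4039 mm^2
Flow into the rod-end port fills the annular volume.
v = Q / A

v ≈ 9.41 m/min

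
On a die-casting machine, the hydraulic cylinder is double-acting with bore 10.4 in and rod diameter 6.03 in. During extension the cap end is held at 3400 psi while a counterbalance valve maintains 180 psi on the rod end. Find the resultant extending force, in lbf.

F ≈ 2.79e5 lbf

Cap-side area A_cap = π/4 × (10.4 in)² = 84.95 in^2
Rod-side annular area A_ann = π/4 × (10.4² − 6.03²) = 56.39 in^2
Net thrust = P_cap·A_cap − P_rod·A_ann = 2.888e5 lbf − 10150 lbf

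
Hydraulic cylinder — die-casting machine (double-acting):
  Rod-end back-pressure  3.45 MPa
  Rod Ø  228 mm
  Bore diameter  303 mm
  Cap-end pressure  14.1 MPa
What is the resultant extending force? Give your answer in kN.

F ≈ 909 kN

Cap-side area A_cap = π/4 × (303 mm)² = 72110 mm^2
Rod-side annular area A_ann = π/4 × (303² − 228²) = 31280 mm^2
Net thrust = P_cap·A_cap − P_rod·A_ann = 1017 kN − 107.9 kN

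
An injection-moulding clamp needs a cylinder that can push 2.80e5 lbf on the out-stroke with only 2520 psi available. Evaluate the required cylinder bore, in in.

Extension force acts on the full piston face: F = P × (π/4)D².
D = √(4F / (πP)) = √(4 × 2.80e5 lbf / (π × 2520 psi))

D ≈ 11.9 in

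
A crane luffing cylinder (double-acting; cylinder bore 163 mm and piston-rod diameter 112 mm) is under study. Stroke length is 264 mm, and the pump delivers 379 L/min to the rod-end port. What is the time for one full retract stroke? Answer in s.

t ≈ 0.460 s

Rod-side annular area A_ann = π/4 × (163² − 112²) = 11020 mm^2
Swept volume V = A × L; t = V / Q = A·L / Q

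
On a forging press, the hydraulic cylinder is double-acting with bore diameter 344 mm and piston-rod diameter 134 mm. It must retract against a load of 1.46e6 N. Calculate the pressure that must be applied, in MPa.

P ≈ 18.5 MPa

Rod-side annular area A_ann = π/4 × (344² − 134²) = 78840 mm^2
Retraction: pressure acts on the annular area.
P = F / A = 1.46e6 N / A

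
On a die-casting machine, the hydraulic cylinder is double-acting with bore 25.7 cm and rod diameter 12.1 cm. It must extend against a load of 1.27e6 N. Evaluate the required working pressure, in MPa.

Cap-side area A_cap = π/4 × (25.7 cm)² = 518.7 cm^2
P = F / A = 1.27e6 N / A

P ≈ 24.5 MPa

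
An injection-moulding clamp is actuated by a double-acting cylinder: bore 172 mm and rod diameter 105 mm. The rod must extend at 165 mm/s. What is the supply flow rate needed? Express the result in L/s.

Q ≈ 3.83 L/s

Cap-side area A_cap = π/4 × (172 mm)² = 23240 mm^2
Q = A × v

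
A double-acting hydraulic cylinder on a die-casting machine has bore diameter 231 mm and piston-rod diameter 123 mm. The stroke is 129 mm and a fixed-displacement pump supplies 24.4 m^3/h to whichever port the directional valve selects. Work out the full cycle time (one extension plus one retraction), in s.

t ≈ 1.37 s

Cap-side area A_cap = π/4 × (231 mm)² = 41910 mm^2
Rod-side annular area A_ann = π/4 × (231² − 123²) = 30030 mm^2
t_ext = A_cap·L/Q = 0.7977 s
t_ret = A_ann·L/Q = 0.5715 s
t_cycle = t_ext + t_ret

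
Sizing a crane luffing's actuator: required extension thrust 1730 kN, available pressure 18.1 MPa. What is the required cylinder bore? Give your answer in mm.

Extension force acts on the full piston face: F = P × (π/4)D².
D = √(4F / (πP)) = √(4 × 1730 kN / (π × 18.1 MPa))

D ≈ 349 mm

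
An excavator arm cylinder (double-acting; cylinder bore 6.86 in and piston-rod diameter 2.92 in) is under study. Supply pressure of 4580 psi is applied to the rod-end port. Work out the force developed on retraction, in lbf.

Rod-side annular area A_ann = π/4 × (6.86² − 2.92²) = 30.26 in^2
On retraction the pressure acts on the annular area (bore minus rod).
F = P × A_ann

F ≈ 1.39e5 lbf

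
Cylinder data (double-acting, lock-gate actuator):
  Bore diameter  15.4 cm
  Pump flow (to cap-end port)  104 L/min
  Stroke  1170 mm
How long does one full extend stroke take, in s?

t ≈ 12.6 s

Cap-side area A_cap = π/4 × (15.4 cm)² = 186.3 cm^2
Swept volume V = A × L; t = V / Q = A·L / Q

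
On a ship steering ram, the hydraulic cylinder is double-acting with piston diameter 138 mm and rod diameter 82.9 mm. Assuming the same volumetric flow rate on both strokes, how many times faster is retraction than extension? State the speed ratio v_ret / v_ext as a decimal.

v_ret/v_ext ≈ 1.56

Cap-side area A_cap = π/4 × (138 mm)² = 14960 mm^2
Rod-side annular area A_ann = π/4 × (138² − 82.9²) = 9560 mm^2
For equal Q, v ∝ 1/A, so v_ret/v_ext = A_cap/A_ann.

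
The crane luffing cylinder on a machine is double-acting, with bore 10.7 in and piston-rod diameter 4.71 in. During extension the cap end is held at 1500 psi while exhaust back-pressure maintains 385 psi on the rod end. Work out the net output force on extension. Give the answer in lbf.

Cap-side area A_cap = π/4 × (10.7 in)² = 89.92 in^2
Rod-side annular area A_ann = π/4 × (10.7² − 4.71²) = 72.50 in^2
Net thrust = P_cap·A_cap − P_rod·A_ann = 1.349e5 lbf − 27910 lbf

F ≈ 1.07e5 lbf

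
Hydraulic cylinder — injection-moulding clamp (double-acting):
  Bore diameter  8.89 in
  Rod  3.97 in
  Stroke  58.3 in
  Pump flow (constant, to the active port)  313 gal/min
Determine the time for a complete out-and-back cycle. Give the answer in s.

Cap-side area A_cap = π/4 × (8.89 in)² = 62.07 in^2
Rod-side annular area A_ann = π/4 × (8.89² − 3.97²) = 49.69 in^2
t_ext = A_cap·L/Q = 3.003 s
t_ret = A_ann·L/Q = 2.404 s
t_cycle = t_ext + t_ret

t ≈ 5.41 s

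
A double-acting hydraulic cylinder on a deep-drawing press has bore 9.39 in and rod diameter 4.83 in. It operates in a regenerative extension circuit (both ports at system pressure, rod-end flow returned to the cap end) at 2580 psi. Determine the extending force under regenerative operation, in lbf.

F ≈ 47300 lbf

With equal pressure on both faces, forces on the annular region cancel; the net push is pressure × rod cross-section.
Rod cross-section A_rod = π/4 × (4.83 in)² = 18.32 in^2
F = P × A_rod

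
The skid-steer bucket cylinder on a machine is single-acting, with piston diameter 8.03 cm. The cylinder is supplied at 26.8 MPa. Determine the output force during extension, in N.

Cap-side area A_cap = π/4 × (8.03 cm)² = 50.64 cm^2
F = P × A_cap = 26.8 MPa × A_cap

F ≈ 1.36e5 N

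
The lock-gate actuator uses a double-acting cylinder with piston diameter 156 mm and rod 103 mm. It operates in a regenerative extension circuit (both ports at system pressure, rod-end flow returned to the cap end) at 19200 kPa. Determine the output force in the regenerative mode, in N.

F ≈ 1.60e5 N

With equal pressure on both faces, forces on the annular region cancel; the net push is pressure × rod cross-section.
Rod cross-section A_rod = π/4 × (103 mm)² = 8332 mm^2
F = P × A_rod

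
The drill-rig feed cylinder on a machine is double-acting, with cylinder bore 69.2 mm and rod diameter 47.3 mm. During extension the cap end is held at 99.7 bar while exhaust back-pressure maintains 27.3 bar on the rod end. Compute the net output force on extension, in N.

F ≈ 32000 N

Cap-side area A_cap = π/4 × (69.2 mm)² = 3761 mm^2
Rod-side annular area A_ann = π/4 × (69.2² − 47.3²) = 2004 mm^2
Net thrust = P_cap·A_cap − P_rod·A_ann = 37500 N − 5470 N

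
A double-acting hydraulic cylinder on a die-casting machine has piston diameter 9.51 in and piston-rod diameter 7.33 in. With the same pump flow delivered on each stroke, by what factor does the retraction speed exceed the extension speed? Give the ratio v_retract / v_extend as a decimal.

v_ret/v_ext ≈ 2.46

Cap-side area A_cap = π/4 × (9.51 in)² = 71.03 in^2
Rod-side annular area A_ann = π/4 × (9.51² − 7.33²) = 28.83 in^2
For equal Q, v ∝ 1/A, so v_ret/v_ext = A_cap/A_ann.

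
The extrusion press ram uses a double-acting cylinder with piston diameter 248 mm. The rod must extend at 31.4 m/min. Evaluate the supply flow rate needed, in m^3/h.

Cap-side area A_cap = π/4 × (248 mm)² = 48310 mm^2
Q = A × v

Q ≈ 91.0 m^3/h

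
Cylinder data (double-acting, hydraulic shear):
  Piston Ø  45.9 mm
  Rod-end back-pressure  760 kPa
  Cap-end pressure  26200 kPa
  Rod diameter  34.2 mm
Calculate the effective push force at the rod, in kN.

F ≈ 42.8 kN

Cap-side area A_cap = π/4 × (45.9 mm)² = 1655 mm^2
Rod-side annular area A_ann = π/4 × (45.9² − 34.2²) = 736.1 mm^2
Net thrust = P_cap·A_cap − P_rod·A_ann = 43.35 kN − 0.5594 kN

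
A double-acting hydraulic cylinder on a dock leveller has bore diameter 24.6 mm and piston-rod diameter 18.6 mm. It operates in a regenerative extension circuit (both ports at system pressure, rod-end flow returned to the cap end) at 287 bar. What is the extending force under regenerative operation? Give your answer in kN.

F ≈ 7.80 kN

With equal pressure on both faces, forces on the annular region cancel; the net push is pressure × rod cross-section.
Rod cross-section A_rod = π/4 × (18.6 mm)² = 271.7 mm^2
F = P × A_rod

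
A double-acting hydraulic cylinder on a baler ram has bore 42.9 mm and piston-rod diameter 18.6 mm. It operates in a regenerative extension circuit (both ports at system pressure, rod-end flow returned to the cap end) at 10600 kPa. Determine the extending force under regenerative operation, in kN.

With equal pressure on both faces, forces on the annular region cancel; the net push is pressure × rod cross-section.
Rod cross-section A_rod = π/4 × (18.6 mm)² = 271.7 mm^2
F = P × A_rod

F ≈ 2.88 kN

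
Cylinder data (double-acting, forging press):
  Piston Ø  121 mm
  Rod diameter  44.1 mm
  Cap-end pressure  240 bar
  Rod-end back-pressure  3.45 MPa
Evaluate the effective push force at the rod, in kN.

Cap-side area A_cap = π/4 × (121 mm)² = 11500 mm^2
Rod-side annular area A_ann = π/4 × (121² − 44.1²) = 9972 mm^2
Net thrust = P_cap·A_cap − P_rod·A_ann = 276.0 kN − 34.40 kN

F ≈ 242 kN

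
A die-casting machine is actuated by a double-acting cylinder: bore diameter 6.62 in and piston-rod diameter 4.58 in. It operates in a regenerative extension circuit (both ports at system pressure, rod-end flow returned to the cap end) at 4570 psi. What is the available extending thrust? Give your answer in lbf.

With equal pressure on both faces, forces on the annular region cancel; the net push is pressure × rod cross-section.
Rod cross-section A_rod = π/4 × (4.58 in)² = 16.47 in^2
F = P × A_rod

F ≈ 75300 lbf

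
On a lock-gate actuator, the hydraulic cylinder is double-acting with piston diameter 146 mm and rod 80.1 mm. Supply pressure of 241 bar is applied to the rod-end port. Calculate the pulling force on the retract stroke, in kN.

Rod-side annular area A_ann = π/4 × (146² − 80.1²) = 11700 mm^2
On retraction the pressure acts on the annular area (bore minus rod).
F = P × A_ann

F ≈ 282 kN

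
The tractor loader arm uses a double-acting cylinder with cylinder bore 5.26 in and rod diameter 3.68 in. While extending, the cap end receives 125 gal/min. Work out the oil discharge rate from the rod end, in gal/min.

Cap-side area A_cap = π/4 × (5.26 in)² = 21.73 in^2
Rod-side annular area A_ann = π/4 × (5.26² − 3.68²) = 11.09 in^2
Piston speed v = Q_in/A_cap; rod-end outflow Q_out = v × A_ann = Q_in × A_ann/A_cap.

Q_out ≈ 63.8 gal/min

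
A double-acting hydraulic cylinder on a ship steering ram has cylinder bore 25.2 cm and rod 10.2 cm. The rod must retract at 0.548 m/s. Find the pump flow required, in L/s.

Rod-side annular area A_ann = π/4 × (25.2² − 10.2²) = 417.0 cm^2
Q = A × v

Q ≈ 22.9 L/s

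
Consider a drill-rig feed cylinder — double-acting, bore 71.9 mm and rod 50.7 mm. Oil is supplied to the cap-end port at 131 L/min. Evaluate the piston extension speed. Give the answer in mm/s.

Cap-side area A_cap = π/4 × (71.9 mm)² = 4060 mm^2
v = Q / A

v ≈ 538 mm/s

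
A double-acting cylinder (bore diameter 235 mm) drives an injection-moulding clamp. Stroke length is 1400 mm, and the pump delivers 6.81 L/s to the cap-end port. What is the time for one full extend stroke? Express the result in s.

Cap-side area A_cap = π/4 × (235 mm)² = 43370 mm^2
Swept volume V = A × L; t = V / Q = A·L / Q

t ≈ 8.92 s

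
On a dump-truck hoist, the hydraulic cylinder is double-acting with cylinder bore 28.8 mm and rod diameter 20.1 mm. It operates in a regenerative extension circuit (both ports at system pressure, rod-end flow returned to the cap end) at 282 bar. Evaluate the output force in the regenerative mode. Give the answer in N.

With equal pressure on both faces, forces on the annular region cancel; the net push is pressure × rod cross-section.
Rod cross-section A_rod = π/4 × (20.1 mm)² = 317.3 mm^2
F = P × A_rod

F ≈ 8950 N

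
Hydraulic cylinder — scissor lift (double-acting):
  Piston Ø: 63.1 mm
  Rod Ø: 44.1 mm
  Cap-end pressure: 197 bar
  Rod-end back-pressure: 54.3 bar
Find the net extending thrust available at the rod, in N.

F ≈ 52900 N

Cap-side area A_cap = π/4 × (63.1 mm)² = 3127 mm^2
Rod-side annular area A_ann = π/4 × (63.1² − 44.1²) = 1600 mm^2
Net thrust = P_cap·A_cap − P_rod·A_ann = 61600 N − 8686 N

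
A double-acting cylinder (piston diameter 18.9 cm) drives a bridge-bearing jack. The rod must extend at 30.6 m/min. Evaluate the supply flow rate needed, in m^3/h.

Cap-side area A_cap = π/4 × (18.9 cm)² = 280.6 cm^2
Q = A × v

Q ≈ 51.5 m^3/h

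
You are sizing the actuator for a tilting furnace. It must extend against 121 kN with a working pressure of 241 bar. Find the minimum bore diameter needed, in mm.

D ≈ 80.0 mm

Extension force acts on the full piston face: F = P × (π/4)D².
D = √(4F / (πP)) = √(4 × 121 kN / (π × 241 bar))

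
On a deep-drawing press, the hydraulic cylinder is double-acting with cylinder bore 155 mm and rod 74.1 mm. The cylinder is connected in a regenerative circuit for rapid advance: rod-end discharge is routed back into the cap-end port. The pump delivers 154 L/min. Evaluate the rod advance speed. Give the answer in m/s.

v ≈ 0.595 m/s

In regeneration the rod-end outflow joins the pump flow into the cap end, so the net volume the pump must supply per unit advance equals the rod cross-section area.
Rod cross-section A_rod = π/4 × (74.1 mm)² = 4312 mm^2
v = Q_pump / A_rod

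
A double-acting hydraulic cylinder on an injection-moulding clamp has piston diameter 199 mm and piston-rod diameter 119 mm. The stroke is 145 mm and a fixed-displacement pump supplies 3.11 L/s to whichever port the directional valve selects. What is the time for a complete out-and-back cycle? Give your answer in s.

Cap-side area A_cap = π/4 × (199 mm)² = 31100 mm^2
Rod-side annular area A_ann = π/4 × (199² − 119²) = 19980 mm^2
t_ext = A_cap·L/Q = 1.450 s
t_ret = A_ann·L/Q = 0.9316 s
t_cycle = t_ext + t_ret

t ≈ 2.38 s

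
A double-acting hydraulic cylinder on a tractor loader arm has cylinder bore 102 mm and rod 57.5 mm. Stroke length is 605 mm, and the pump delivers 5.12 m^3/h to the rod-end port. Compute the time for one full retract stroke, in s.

t ≈ 2.37 s

Rod-side annular area A_ann = π/4 × (102² − 57.5²) = 5575 mm^2
Swept volume V = A × L; t = V / Q = A·L / Q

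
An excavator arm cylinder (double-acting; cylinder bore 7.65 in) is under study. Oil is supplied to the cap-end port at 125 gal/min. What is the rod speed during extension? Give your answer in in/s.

v ≈ 10.5 in/s

Cap-side area A_cap = π/4 × (7.65 in)² = 45.96 in^2
v = Q / A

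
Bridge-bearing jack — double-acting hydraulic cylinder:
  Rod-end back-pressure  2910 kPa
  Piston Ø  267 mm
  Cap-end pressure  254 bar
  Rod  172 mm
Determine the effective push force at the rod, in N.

F ≈ 1.33e6 N

Cap-side area A_cap = π/4 × (267 mm)² = 55990 mm^2
Rod-side annular area A_ann = π/4 × (267² − 172²) = 32760 mm^2
Net thrust = P_cap·A_cap − P_rod·A_ann = 1.422e6 N − 95320 N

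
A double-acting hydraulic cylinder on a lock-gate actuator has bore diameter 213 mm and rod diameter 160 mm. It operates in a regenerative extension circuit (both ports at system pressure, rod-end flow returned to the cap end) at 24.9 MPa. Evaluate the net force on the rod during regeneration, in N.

F ≈ 5.01e5 N

With equal pressure on both faces, forces on the annular region cancel; the net push is pressure × rod cross-section.
Rod cross-section A_rod = π/4 × (160 mm)² = 20110 mm^2
F = P × A_rod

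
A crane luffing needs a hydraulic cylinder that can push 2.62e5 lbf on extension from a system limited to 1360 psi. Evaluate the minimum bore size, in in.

Extension force acts on the full piston face: F = P × (π/4)D².
D = √(4F / (πP)) = √(4 × 2.62e5 lbf / (π × 1360 psi))

D ≈ 15.7 in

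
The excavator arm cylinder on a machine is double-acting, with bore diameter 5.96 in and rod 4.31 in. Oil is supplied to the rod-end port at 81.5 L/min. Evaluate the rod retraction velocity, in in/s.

v ≈ 6.23 in/s

Rod-side annular area A_ann = π/4 × (5.96² − 4.31²) = 13.31 in^2
Flow into the rod-end port fills the annular volume.
v = Q / A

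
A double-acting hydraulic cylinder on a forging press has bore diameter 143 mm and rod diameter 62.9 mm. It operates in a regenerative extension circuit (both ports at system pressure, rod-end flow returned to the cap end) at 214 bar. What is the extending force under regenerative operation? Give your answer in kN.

With equal pressure on both faces, forces on the annular region cancel; the net push is pressure × rod cross-section.
Rod cross-section A_rod = π/4 × (62.9 mm)² = 3107 mm^2
F = P × A_rod

F ≈ 66.5 kN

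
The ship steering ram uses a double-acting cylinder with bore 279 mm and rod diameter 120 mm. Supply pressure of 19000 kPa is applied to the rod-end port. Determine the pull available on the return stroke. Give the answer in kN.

F ≈ 947 kN

Rod-side annular area A_ann = π/4 × (279² − 120²) = 49830 mm^2
On retraction the pressure acts on the annular area (bore minus rod).
F = P × A_ann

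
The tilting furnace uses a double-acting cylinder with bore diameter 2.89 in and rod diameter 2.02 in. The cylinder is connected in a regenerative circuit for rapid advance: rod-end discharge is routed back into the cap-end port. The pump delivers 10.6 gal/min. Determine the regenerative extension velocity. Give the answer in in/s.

v ≈ 12.7 in/s

In regeneration the rod-end outflow joins the pump flow into the cap end, so the net volume the pump must supply per unit advance equals the rod cross-section area.
Rod cross-section A_rod = π/4 × (2.02 in)² = 3.205 in^2
v = Q_pump / A_rod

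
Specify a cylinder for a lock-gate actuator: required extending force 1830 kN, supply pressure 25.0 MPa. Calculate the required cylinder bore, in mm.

Extension force acts on the full piston face: F = P × (π/4)D².
D = √(4F / (πP)) = √(4 × 1830 kN / (π × 25.0 MPa))

D ≈ 305 mm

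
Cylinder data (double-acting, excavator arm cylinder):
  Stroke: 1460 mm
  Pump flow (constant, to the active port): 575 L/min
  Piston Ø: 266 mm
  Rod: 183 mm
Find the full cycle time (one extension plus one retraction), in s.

t ≈ 12.9 s

Cap-side area A_cap = π/4 × (266 mm)² = 55570 mm^2
Rod-side annular area A_ann = π/4 × (266² − 183²) = 29270 mm^2
t_ext = A_cap·L/Q = 8.466 s
t_ret = A_ann·L/Q = 4.459 s
t_cycle = t_ext + t_ret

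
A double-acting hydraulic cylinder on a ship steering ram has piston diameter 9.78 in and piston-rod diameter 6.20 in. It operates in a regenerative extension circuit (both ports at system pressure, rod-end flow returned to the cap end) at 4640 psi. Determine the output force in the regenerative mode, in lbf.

With equal pressure on both faces, forces on the annular region cancel; the net push is pressure × rod cross-section.
Rod cross-section A_rod = π/4 × (6.20 in)² = 30.19 in^2
F = P × A_rod

F ≈ 1.40e5 lbf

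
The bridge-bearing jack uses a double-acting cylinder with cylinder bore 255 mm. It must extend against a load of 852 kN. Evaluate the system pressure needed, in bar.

Cap-side area A_cap = π/4 × (255 mm)² = 51070 mm^2
P = F / A = 852 kN / A

P ≈ 167 bar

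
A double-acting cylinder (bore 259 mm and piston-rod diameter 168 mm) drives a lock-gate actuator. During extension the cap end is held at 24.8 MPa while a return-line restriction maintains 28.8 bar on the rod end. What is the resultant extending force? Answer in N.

Cap-side area A_cap = π/4 × (259 mm)² = 52690 mm^2
Rod-side annular area A_ann = π/4 × (259² − 168²) = 30520 mm^2
Net thrust = P_cap·A_cap − P_rod·A_ann = 1.307e6 N − 87890 N

F ≈ 1.22e6 N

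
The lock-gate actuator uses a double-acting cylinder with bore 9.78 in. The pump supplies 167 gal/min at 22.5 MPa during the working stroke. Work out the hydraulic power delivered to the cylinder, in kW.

W ≈ 237 kW

Hydraulic power = P × Q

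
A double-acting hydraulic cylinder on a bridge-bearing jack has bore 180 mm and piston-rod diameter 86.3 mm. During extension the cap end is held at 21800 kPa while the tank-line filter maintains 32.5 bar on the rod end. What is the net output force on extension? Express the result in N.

Cap-side area A_cap = π/4 × (180 mm)² = 25450 mm^2
Rod-side annular area A_ann = π/4 × (180² − 86.3²) = 19600 mm^2
Net thrust = P_cap·A_cap − P_rod·A_ann = 5.547e5 N − 63690 N

F ≈ 4.91e5 N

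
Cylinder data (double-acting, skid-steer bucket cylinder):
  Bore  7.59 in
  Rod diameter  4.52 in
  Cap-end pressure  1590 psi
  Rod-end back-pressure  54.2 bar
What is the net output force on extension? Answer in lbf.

Cap-side area A_cap = π/4 × (7.59 in)² = 45.25 in^2
Rod-side annular area A_ann = π/4 × (7.59² − 4.52²) = 29.20 in^2
Net thrust = P_cap·A_cap − P_rod·A_ann = 71940 lbf − 22950 lbf

F ≈ 49000 lbf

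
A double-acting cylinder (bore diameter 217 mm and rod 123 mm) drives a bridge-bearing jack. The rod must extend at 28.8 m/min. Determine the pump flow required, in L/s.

Cap-side area A_cap = π/4 × (217 mm)² = 36980 mm^2
Q = A × v

Q ≈ 17.8 L/s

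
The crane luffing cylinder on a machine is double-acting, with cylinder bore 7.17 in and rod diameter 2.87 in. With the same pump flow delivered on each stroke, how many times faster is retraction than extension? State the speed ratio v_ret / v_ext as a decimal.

Cap-side area A_cap = π/4 × (7.17 in)² = 40.38 in^2
Rod-side annular area A_ann = π/4 × (7.17² − 2.87²) = 33.91 in^2
For equal Q, v ∝ 1/A, so v_ret/v_ext = A_cap/A_ann.

v_ret/v_ext ≈ 1.19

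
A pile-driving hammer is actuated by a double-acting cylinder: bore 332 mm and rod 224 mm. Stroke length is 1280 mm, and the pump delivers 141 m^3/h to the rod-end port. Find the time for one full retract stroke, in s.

Rod-side annular area A_ann = π/4 × (332² − 224²) = 47160 mm^2
Swept volume V = A × L; t = V / Q = A·L / Q

t ≈ 1.54 s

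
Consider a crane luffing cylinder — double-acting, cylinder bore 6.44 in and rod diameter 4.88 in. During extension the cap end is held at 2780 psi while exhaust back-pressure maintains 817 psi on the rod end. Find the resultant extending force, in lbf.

Cap-side area A_cap = π/4 × (6.44 in)² = 32.57 in^2
Rod-side annular area A_ann = π/4 × (6.44² − 4.88²) = 13.87 in^2
Net thrust = P_cap·A_cap − P_rod·A_ann = 90550 lbf − 11330 lbf

F ≈ 79200 lbf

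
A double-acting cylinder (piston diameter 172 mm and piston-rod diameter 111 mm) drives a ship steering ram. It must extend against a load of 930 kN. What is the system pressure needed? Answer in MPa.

P ≈ 40.0 MPa

Cap-side area A_cap = π/4 × (172 mm)² = 23240 mm^2
P = F / A = 930 kN / A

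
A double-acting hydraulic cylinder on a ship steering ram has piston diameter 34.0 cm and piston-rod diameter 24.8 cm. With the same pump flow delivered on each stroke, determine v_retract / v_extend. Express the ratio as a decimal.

Cap-side area A_cap = π/4 × (34.0 cm)² = 907.9 cm^2
Rod-side annular area A_ann = π/4 × (34.0² − 24.8²) = 424.9 cm^2
For equal Q, v ∝ 1/A, so v_ret/v_ext = A_cap/A_ann.

v_ret/v_ext ≈ 2.14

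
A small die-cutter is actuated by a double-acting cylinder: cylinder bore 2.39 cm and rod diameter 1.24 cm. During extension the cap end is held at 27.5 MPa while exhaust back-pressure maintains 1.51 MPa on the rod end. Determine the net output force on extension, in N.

Cap-side area A_cap = π/4 × (2.39 cm)² = 4.486 cm^2
Rod-side annular area A_ann = π/4 × (2.39² − 1.24²) = 3.279 cm^2
Net thrust = P_cap·A_cap − P_rod·A_ann = 12340 N − 495.1 N

F ≈ 11800 N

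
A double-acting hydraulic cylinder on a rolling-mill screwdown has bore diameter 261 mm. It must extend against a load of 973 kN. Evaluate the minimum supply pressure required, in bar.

P ≈ 182 bar

Cap-side area A_cap = π/4 × (261 mm)² = 53500 mm^2
P = F / A = 973 kN / A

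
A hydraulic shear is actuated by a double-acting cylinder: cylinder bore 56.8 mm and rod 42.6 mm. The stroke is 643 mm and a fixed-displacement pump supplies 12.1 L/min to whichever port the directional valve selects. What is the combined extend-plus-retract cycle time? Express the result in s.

Cap-side area A_cap = π/4 × (56.8 mm)² = 2534 mm^2
Rod-side annular area A_ann = π/4 × (56.8² − 42.6²) = 1109 mm^2
t_ext = A_cap·L/Q = 8.079 s
t_ret = A_ann·L/Q = 3.535 s
t_cycle = t_ext + t_ret

t ≈ 11.6 s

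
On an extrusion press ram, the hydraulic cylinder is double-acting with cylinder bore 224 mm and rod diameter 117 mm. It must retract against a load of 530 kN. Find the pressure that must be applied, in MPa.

Rod-side annular area A_ann = π/4 × (224² − 117²) = 28660 mm^2
Retraction: pressure acts on the annular area.
P = F / A = 530 kN / A

P ≈ 18.5 MPa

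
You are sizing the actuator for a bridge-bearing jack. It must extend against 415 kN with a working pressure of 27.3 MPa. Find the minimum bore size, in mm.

Extension force acts on the full piston face: F = P × (π/4)D².
D = √(4F / (πP)) = √(4 × 415 kN / (π × 27.3 MPa))

D ≈ 139 mm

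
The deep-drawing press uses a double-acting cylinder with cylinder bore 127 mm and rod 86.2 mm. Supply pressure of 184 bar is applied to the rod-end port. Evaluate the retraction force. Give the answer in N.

F ≈ 1.26e5 N

Rod-side annular area A_ann = π/4 × (127² − 86.2²) = 6832 mm^2
On retraction the pressure acts on the annular area (bore minus rod).
F = P × A_ann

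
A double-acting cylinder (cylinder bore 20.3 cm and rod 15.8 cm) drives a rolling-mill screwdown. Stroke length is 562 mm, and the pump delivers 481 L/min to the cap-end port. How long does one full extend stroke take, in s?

Cap-side area A_cap = π/4 × (20.3 cm)² = 323.7 cm^2
Swept volume V = A × L; t = V / Q = A·L / Q

t ≈ 2.27 s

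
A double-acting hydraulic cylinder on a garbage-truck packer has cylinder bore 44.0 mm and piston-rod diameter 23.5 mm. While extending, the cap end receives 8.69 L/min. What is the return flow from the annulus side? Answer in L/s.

Cap-side area A_cap = π/4 × (44.0 mm)² = 1521 mm^2
Rod-side annular area A_ann = π/4 × (44.0² − 23.5²) = 1087 mm^2
Piston speed v = Q_in/A_cap; rod-end outflow Q_out = v × A_ann = Q_in × A_ann/A_cap.

Q_out ≈ 0.104 L/s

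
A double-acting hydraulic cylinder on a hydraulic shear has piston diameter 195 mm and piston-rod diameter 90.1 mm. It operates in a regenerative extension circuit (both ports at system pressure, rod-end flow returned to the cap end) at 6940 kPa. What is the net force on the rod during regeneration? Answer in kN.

With equal pressure on both faces, forces on the annular region cancel; the net push is pressure × rod cross-section.
Rod cross-section A_rod = π/4 × (90.1 mm)² = 6376 mm^2
F = P × A_rod

F ≈ 44.2 kN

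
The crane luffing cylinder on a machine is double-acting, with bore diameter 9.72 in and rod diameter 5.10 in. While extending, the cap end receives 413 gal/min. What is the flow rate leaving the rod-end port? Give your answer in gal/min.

Q_out ≈ 299 gal/min

Cap-side area A_cap = π/4 × (9.72 in)² = 74.20 in^2
Rod-side annular area A_ann = π/4 × (9.72² − 5.10²) = 53.77 in^2
Piston speed v = Q_in/A_cap; rod-end outflow Q_out = v × A_ann = Q_in × A_ann/A_cap.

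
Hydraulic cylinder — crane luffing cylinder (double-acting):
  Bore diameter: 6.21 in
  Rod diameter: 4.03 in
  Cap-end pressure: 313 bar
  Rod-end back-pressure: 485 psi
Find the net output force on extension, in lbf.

F ≈ 1.29e5 lbf

Cap-side area A_cap = π/4 × (6.21 in)² = 30.29 in^2
Rod-side annular area A_ann = π/4 × (6.21² − 4.03²) = 17.53 in^2
Net thrust = P_cap·A_cap − P_rod·A_ann = 1.375e5 lbf − 8503 lbf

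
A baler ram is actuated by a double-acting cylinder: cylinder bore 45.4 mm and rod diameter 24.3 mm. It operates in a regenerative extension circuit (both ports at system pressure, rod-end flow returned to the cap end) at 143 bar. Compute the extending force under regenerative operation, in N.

With equal pressure on both faces, forces on the annular region cancel; the net push is pressure × rod cross-section.
Rod cross-section A_rod = π/4 × (24.3 mm)² = 463.8 mm^2
F = P × A_rod

F ≈ 6630 N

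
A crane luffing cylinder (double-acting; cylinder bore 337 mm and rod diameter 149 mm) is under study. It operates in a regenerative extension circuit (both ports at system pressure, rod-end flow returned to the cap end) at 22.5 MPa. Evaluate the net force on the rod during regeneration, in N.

F ≈ 3.92e5 N

With equal pressure on both faces, forces on the annular region cancel; the net push is pressure × rod cross-section.
Rod cross-section A_rod = π/4 × (149 mm)² = 17440 mm^2
F = P × A_rod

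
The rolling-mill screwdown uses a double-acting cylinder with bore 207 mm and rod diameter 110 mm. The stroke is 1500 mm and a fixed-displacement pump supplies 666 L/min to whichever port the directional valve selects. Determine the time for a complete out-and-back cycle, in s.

t ≈ 7.81 s

Cap-side area A_cap = π/4 × (207 mm)² = 33650 mm^2
Rod-side annular area A_ann = π/4 × (207² − 110²) = 24150 mm^2
t_ext = A_cap·L/Q = 4.548 s
t_ret = A_ann·L/Q = 3.264 s
t_cycle = t_ext + t_ret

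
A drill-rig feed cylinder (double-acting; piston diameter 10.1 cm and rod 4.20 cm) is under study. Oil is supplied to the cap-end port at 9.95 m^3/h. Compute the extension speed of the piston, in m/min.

Cap-side area A_cap = π/4 × (10.1 cm)² = 80.12 cm^2
v = Q / A

v ≈ 20.7 m/min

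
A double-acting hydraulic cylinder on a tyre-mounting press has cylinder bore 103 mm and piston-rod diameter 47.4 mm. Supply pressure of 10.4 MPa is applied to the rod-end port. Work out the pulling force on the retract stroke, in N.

F ≈ 68300 N

Rod-side annular area A_ann = π/4 × (103² − 47.4²) = 6568 mm^2
On retraction the pressure acts on the annular area (bore minus rod).
F = P × A_ann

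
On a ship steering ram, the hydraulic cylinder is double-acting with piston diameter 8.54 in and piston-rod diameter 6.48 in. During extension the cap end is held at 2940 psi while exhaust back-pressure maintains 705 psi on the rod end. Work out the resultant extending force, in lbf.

Cap-side area A_cap = π/4 × (8.54 in)² = 57.28 in^2
Rod-side annular area A_ann = π/4 × (8.54² − 6.48²) = 24.30 in^2
Net thrust = P_cap·A_cap − P_rod·A_ann = 1.684e5 lbf − 17130 lbf

F ≈ 1.51e5 lbf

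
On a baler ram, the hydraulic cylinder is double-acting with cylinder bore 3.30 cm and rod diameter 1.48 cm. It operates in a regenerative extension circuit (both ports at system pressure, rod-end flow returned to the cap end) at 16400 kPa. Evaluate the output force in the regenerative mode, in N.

With equal pressure on both faces, forces on the annular region cancel; the net push is pressure × rod cross-section.
Rod cross-section A_rod = π/4 × (1.48 cm)² = 1.720 cm^2
F = P × A_rod

F ≈ 2820 N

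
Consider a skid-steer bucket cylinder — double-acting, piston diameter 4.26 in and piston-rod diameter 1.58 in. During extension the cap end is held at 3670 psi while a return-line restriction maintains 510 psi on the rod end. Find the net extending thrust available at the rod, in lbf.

F ≈ 46000 lbf

Cap-side area A_cap = π/4 × (4.26 in)² = 14.25 in^2
Rod-side annular area A_ann = π/4 × (4.26² − 1.58²) = 12.29 in^2
Net thrust = P_cap·A_cap − P_rod·A_ann = 52310 lbf − 6269 lbf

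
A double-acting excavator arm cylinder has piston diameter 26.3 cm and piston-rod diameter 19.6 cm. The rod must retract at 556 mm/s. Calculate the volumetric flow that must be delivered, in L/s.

Q ≈ 13.4 L/s

Rod-side annular area A_ann = π/4 × (26.3² − 19.6²) = 241.5 cm^2
Q = A × v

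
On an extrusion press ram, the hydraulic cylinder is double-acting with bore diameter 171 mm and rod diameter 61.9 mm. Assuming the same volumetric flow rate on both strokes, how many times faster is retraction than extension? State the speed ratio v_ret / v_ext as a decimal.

v_ret/v_ext ≈ 1.15

Cap-side area A_cap = π/4 × (171 mm)² = 22970 mm^2
Rod-side annular area A_ann = π/4 × (171² − 61.9²) = 19960 mm^2
For equal Q, v ∝ 1/A, so v_ret/v_ext = A_cap/A_ann.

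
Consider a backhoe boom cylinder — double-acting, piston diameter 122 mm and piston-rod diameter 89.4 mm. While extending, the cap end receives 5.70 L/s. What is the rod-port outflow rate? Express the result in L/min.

Cap-side area A_cap = π/4 × (122 mm)² = 11690 mm^2
Rod-side annular area A_ann = π/4 × (122² − 89.4²) = 5413 mm^2
Piston speed v = Q_in/A_cap; rod-end outflow Q_out = v × A_ann = Q_in × A_ann/A_cap.

Q_out ≈ 158 L/min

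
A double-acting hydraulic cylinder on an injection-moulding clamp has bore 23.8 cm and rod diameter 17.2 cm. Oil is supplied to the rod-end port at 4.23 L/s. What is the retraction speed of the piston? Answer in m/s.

Rod-side annular area A_ann = π/4 × (23.8² − 17.2²) = 212.5 cm^2
Flow into the rod-end port fills the annular volume.
v = Q / A

v ≈ 0.199 m/s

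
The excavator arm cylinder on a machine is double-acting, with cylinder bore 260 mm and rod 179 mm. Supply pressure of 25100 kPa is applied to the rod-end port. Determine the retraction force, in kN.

Rod-side annular area A_ann = π/4 × (260² − 179²) = 27930 mm^2
On retraction the pressure acts on the annular area (bore minus rod).
F = P × A_ann

F ≈ 701 kN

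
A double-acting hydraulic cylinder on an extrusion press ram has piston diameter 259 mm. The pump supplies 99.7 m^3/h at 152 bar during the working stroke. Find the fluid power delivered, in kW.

W ≈ 421 kW

Hydraulic power = P × Q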